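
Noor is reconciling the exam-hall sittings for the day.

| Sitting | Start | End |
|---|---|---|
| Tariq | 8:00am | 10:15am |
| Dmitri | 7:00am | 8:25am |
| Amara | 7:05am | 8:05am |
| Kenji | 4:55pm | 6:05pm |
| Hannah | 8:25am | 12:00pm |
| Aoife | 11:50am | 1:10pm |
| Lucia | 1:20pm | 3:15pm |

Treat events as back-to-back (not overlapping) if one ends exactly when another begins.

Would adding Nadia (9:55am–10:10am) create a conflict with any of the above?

Dmitri: ends 8:25am at or before Nadia starts 9:55am → clear.
Amara: ends 8:05am at or before Nadia starts 9:55am → clear.
Tariq: starts 8:00am before Nadia ends 10:10am, and ends 10:15am after Nadia starts 9:55am → overlap.
Hannah: starts 8:25am before Nadia ends 10:10am, and ends 12:00pm after Nadia starts 9:55am → overlap.
Aoife: starts 11:50am at or after Nadia ends 10:10am → clear.
Lucia: starts 1:20pm at or after Nadia ends 10:10am → clear.
Kenji: starts 4:55pm at or after Nadia ends 10:10am → clear.
Nadia overlaps Tariq, Hannah.

Yes — it overlaps Hannah, Tariq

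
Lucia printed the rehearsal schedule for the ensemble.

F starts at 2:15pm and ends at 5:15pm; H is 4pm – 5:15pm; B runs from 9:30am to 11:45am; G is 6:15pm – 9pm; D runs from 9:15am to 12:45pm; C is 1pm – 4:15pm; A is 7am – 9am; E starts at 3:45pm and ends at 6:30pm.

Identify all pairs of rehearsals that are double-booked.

Check each pair: they overlap iff neither finishes before the other starts.
Sorted by start: A, D, B, C, F, E, H, G.
D starts after A ends, so A has no further overlaps.
B starts before D ends → D and B overlap.
C starts after D ends, so D has no further overlaps.
C starts after B ends, so B has no further overlaps.
F starts before C ends → C and F overlap.
E starts before C ends → C and E overlap.
H starts before C ends → C and H overlap.
G starts after C ends.
E starts before F ends → F and E overlap.
H starts before F ends → F and H overlap.
G starts after F ends.
H starts before E ends → E and H overlap.
G starts before E ends → E and G overlap.
G starts after H ends.

B & D, C & E, C & F, C & H, E & F, E & G, E & H, F & H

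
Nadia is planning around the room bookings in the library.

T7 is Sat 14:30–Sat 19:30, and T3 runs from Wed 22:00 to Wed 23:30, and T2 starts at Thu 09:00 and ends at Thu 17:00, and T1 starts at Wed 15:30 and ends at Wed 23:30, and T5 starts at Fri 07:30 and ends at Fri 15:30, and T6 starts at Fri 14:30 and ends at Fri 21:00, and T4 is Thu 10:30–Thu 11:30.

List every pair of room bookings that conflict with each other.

Sorted by start: T1, T3, T2, T4, T5, T6, T7.
T3 starts before T1 ends → T1 and T3 overlap.
T2 starts after T1 ends, so T1 has no further overlaps.
T2 starts after T3 ends, so T3 has no further overlaps.
T4 starts before T2 ends → T2 and T4 overlap.
T5 starts after T2 ends, so T2 has no further overlaps.
T5 starts after T4 ends, so T4 has no further overlaps.
T6 starts before T5 ends → T5 and T6 overlap.
T7 starts after T5 ends.
T7 starts after T6 ends.

T1 & T3, T2 & T4, T5 & T6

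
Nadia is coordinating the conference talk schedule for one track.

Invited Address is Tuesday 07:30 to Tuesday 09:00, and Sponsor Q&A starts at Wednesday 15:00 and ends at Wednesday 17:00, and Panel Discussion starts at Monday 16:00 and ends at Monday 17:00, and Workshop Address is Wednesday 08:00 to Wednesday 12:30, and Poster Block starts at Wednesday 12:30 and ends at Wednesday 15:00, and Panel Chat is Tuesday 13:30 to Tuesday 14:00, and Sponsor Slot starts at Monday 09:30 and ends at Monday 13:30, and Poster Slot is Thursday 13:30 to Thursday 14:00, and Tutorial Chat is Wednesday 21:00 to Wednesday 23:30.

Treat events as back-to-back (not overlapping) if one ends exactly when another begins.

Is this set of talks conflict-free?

Sorted by start: Sponsor Slot, Panel Discussion, Invited Address, Panel Chat, Workshop Address, Poster Block, Sponsor Q&A, Tutorial Chat, Poster Slot.
Panel Discussion starts after Sponsor Slot ends; Sponsor Slot is clear from here.
Invited Address starts after Panel Discussion ends; Panel Discussion is clear from here.
Panel Chat starts after Invited Address ends; Invited Address is clear from here.
Workshop Address starts after Panel Chat ends; Panel Chat is clear from here.
Poster Block starts exactly when Workshop Address ends (back-to-back, no overlap); Workshop Address is clear from here.
Sponsor Q&A starts exactly when Poster Block ends (back-to-back, no overlap); Poster Block is clear from here.
Tutorial Chat starts after Sponsor Q&A ends; Sponsor Q&A is clear from here.
Poster Slot starts after Tutorial Chat ends.
Every pair is clear; the schedule has no overlaps.

Yes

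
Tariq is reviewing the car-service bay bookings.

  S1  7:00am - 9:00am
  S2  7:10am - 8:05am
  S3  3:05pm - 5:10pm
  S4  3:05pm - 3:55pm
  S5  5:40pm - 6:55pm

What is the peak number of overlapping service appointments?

Sort all start/end points and keep a running count:
7:00am start S1 → 1
7:10am start S2 → 2
8:05am end S2 → 1
9:00am end S1 → 0
3:05pm start S3 → 1
3:05pm start S4 → 2
3:55pm end S4 → 1
5:10pm end S3 → 0
5:40pm start S5 → 1
6:55pm end S5 → 0
Peak is 2, at 7:10am (S1, S2).

2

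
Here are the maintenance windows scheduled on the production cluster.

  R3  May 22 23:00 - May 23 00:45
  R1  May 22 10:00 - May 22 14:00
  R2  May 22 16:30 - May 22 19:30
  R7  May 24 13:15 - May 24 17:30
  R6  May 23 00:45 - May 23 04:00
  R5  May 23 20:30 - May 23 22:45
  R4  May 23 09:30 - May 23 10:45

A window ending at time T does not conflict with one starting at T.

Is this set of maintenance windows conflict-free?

Yes

Sorted by start: R1, R2, R3, R6, R4, R5, R7.
R2 starts after R1 ends; R1 is clear from here.
R3 starts after R2 ends; R2 is clear from here.
R6 starts exactly when R3 ends (back-to-back, no overlap); R3 is clear from here.
R4 starts after R6 ends; R6 is clear from here.
R5 starts after R4 ends; R4 is clear from here.
R7 starts after R5 ends.
Every pair is clear; the schedule has no overlaps.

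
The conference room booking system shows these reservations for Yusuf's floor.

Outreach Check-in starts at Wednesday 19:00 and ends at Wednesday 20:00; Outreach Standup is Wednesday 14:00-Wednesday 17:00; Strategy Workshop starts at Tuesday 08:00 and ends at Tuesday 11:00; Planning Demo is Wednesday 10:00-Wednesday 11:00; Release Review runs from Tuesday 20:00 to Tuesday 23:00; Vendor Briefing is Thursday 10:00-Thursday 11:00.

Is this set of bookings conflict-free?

Yes

Sorted by start: Strategy Workshop, Release Review, Planning Demo, Outreach Standup, Outreach Check-in, Vendor Briefing.
Release Review starts after Strategy Workshop ends, so nothing later overlaps Strategy Workshop either.
Planning Demo starts after Release Review ends, so nothing later overlaps Release Review either.
Outreach Standup starts after Planning Demo ends, so nothing later overlaps Planning Demo either.
Outreach Check-in starts after Outreach Standup ends, so nothing later overlaps Outreach Standup either.
Vendor Briefing starts after Outreach Check-in ends.
Every pair is clear; the schedule has no overlaps.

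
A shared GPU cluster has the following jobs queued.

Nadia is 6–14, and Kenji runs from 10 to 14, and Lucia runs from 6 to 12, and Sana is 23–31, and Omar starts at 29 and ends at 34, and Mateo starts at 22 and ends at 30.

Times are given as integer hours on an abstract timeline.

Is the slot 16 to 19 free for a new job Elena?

Nadia: ends 14 at or before Elena starts 16 → clear.
Lucia: ends 12 at or before Elena starts 16 → clear.
Kenji: ends 14 at or before Elena starts 16 → clear.
Mateo: starts 22 at or after Elena ends 19 → clear.
Sana: starts 23 at or after Elena ends 19 → clear.
Omar: starts 29 at or after Elena ends 19 → clear.

Yes — the slot is free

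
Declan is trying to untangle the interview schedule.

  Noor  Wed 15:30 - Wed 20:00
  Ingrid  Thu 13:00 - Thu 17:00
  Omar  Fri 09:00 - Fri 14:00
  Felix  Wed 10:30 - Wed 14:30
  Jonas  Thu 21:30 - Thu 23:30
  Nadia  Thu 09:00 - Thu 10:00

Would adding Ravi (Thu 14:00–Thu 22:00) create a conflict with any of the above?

Yes — it overlaps Ingrid, Jonas

Felix: ends Wed 14:30 at or before Ravi starts Thu 14:00 → clear.
Noor: ends Wed 20:00 at or before Ravi starts Thu 14:00 → clear.
Nadia: ends Thu 10:00 at or before Ravi starts Thu 14:00 → clear.
Ingrid: starts Thu 13:00 before Ravi ends Thu 22:00, and ends Thu 17:00 after Ravi starts Thu 14:00 → overlap.
Jonas: starts Thu 21:30 before Ravi ends Thu 22:00, and ends Thu 23:30 after Ravi starts Thu 14:00 → overlap.
Omar: starts Fri 09:00 at or after Ravi ends Thu 22:00 → clear.
Ravi overlaps Ingrid, Jonas.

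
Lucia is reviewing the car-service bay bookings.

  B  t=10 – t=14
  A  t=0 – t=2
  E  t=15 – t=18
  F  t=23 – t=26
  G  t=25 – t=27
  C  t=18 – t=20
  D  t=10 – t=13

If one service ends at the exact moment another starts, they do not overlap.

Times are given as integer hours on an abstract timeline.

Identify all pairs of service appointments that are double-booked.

B & D, F & G

Sorted by start: A, B, D, E, C, F, G.
B starts after A ends — done with A.
D starts before B ends → B and D overlap.
E starts after B ends — done with B.
E starts after D ends — done with D.
C starts exactly when E ends (back-to-back, no overlap) — done with E.
F starts after C ends — done with C.
G starts before F ends → F and G overlap.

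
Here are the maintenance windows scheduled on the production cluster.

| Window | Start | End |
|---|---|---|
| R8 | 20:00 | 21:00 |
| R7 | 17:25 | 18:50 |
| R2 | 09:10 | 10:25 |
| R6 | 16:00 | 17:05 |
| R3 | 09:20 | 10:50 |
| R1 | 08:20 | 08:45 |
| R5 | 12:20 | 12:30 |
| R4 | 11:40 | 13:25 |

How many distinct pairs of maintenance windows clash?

2

Check each pair: they overlap iff neither finishes before the other starts.
Sorted by start: R1, R2, R3, R4, R5, R6, R7, R8.
R2 starts after R1 ends — done with R1.
R3 starts before R2 ends → R2 and R3 overlap.
R4 starts after R2 ends — done with R2.
R4 starts after R3 ends — done with R3.
R5 starts before R4 ends → R4 and R5 overlap.
R6 starts after R4 ends — done with R4.
R6 starts after R5 ends — done with R5.
R7 starts after R6 ends — done with R6.
R8 starts after R7 ends.
Overlapping pairs: R2 & R3, R4 & R5 — 2 in total.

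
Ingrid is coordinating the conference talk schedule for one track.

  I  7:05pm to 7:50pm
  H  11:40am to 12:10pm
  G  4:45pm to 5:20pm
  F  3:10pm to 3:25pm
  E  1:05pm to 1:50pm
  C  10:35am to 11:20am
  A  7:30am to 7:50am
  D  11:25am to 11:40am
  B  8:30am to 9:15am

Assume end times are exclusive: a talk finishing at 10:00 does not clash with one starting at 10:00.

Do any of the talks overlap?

Sorted by start: A, B, C, D, H, E, F, G, I.
B starts after A ends, so A has no further overlaps.
C starts after B ends, so B has no further overlaps.
D starts after C ends, so C has no further overlaps.
H starts exactly when D ends (back-to-back, no overlap), so D has no further overlaps.
E starts after H ends, so H has no further overlaps.
F starts after E ends, so E has no further overlaps.
G starts after F ends, so F has no further overlaps.
I starts after G ends.
Every pair is clear; the schedule has no overlaps.

No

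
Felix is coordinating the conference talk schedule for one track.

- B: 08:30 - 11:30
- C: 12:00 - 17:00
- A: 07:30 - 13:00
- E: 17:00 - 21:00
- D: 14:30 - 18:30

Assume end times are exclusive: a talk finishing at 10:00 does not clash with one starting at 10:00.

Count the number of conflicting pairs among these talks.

4

Sorted by start: A, B, C, D, E.
B starts before A ends → A and B overlap.
C starts before A ends → A and C overlap.
D starts after A ends, so nothing later overlaps A either.
C starts after B ends, so nothing later overlaps B either.
D starts before C ends → C and D overlap.
E starts exactly when C ends (back-to-back, no overlap).
E starts before D ends → D and E overlap.
Overlapping pairs: A & B, A & C, C & D, D & E — 4 in total.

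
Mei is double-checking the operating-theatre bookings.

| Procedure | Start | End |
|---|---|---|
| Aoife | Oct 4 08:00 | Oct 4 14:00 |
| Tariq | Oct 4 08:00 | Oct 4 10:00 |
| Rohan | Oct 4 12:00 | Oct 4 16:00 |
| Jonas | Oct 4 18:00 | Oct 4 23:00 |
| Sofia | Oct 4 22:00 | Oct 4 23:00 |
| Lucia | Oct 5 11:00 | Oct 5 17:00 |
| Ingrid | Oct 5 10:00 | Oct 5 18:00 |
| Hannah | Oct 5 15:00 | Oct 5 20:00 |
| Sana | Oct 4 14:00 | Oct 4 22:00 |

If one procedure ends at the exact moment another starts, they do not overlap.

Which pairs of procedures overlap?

Aoife & Rohan, Aoife & Tariq, Hannah & Ingrid, Hannah & Lucia, Ingrid & Lucia, Jonas & Sana, Jonas & Sofia, Rohan & Sana

Sorted by start: Aoife, Tariq, Rohan, Sana, Jonas, Sofia, Ingrid, Lucia, Hannah.
Tariq starts before Aoife ends → Aoife and Tariq overlap.
Rohan starts before Aoife ends → Aoife and Rohan overlap.
Sana starts exactly when Aoife ends (back-to-back, no overlap), so Aoife has no further overlaps.
Rohan starts after Tariq ends, so Tariq has no further overlaps.
Sana starts before Rohan ends → Rohan and Sana overlap.
Jonas starts after Rohan ends, so Rohan has no further overlaps.
Jonas starts before Sana ends → Sana and Jonas overlap.
Sofia starts exactly when Sana ends (back-to-back, no overlap), so Sana has no further overlaps.
Sofia starts before Jonas ends → Jonas and Sofia overlap.
Ingrid starts after Jonas ends, so Jonas has no further overlaps.
Ingrid starts after Sofia ends, so Sofia has no further overlaps.
Lucia starts before Ingrid ends → Ingrid and Lucia overlap.
Hannah starts before Ingrid ends → Ingrid and Hannah overlap.
Hannah starts before Lucia ends → Lucia and Hannah overlap.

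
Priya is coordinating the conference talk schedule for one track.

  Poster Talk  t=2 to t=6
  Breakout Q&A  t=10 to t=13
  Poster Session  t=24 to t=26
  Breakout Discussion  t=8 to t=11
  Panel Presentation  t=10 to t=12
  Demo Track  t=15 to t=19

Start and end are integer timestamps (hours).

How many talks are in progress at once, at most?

Walk through starts and ends in time order (an end at T is processed before a start at T):
t=2 start Poster Talk → 1
t=6 end Poster Talk → 0
t=8 start Breakout Discussion → 1
t=10 start Breakout Q&A → 2
t=10 start Panel Presentation → 3
t=11 end Breakout Discussion → 2
t=12 end Panel Presentation → 1
t=13 end Breakout Q&A → 0
t=15 start Demo Track → 1
t=19 end Demo Track → 0
t=24 start Poster Session → 1
t=26 end Poster Session → 0
Peak is 3, at t=10 (Breakout Discussion, Breakout Q&A, Panel Presentation).

3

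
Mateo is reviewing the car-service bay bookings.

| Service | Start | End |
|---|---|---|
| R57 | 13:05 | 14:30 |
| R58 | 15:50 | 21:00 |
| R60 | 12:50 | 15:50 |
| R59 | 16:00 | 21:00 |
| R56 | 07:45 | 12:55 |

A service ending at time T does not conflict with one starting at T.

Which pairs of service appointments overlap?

Sorted by start: R56, R60, R57, R58, R59.
R60 starts before R56 ends → R56 and R60 overlap.
R57 starts after R56 ends; R56 is clear from here.
R57 starts before R60 ends → R60 and R57 overlap.
R58 starts exactly when R60 ends (back-to-back, no overlap); R60 is clear from here.
R58 starts after R57 ends; R57 is clear from here.
R59 starts before R58 ends → R58 and R59 overlap.

R56 & R60, R57 & R60, R58 & R59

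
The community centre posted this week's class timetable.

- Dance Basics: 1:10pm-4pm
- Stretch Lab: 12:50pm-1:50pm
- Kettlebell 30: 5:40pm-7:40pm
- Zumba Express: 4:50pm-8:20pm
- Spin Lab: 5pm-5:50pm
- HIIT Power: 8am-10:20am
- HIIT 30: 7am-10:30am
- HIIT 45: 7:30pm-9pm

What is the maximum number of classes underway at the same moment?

Walk through starts and ends in time order (an end at T is processed before a start at T):
7am start HIIT 30 → 1
8am start HIIT Power → 2
10:20am end HIIT Power → 1
10:30am end HIIT 30 → 0
12:50pm start Stretch Lab → 1
1:10pm start Dance Basics → 2
1:50pm end Stretch Lab → 1
4pm end Dance Basics → 0
4:50pm start Zumba Express → 1
5pm start Spin Lab → 2
5:40pm start Kettlebell 30 → 3
5:50pm end Spin Lab → 2
7:30pm start HIIT 45 → 3
7:40pm end Kettlebell 30 → 2
8:20pm end Zumba Express → 1
9pm end HIIT 45 → 0
Peak is 3, at 5:40pm (Kettlebell 30, Spin Lab, Zumba Express).

3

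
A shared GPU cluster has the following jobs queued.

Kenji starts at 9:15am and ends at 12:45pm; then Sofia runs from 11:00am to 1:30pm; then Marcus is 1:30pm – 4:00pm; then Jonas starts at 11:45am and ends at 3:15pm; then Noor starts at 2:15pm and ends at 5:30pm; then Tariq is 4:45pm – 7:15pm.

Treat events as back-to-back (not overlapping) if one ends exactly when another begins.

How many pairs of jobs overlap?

Sorted by start: Kenji, Sofia, Jonas, Marcus, Noor, Tariq.
Sofia starts before Kenji ends → Kenji and Sofia overlap.
Jonas starts before Kenji ends → Kenji and Jonas overlap.
Marcus starts after Kenji ends — done with Kenji.
Jonas starts before Sofia ends → Sofia and Jonas overlap.
Marcus starts exactly when Sofia ends (back-to-back, no overlap) — done with Sofia.
Marcus starts before Jonas ends → Jonas and Marcus overlap.
Noor starts before Jonas ends → Jonas and Noor overlap.
Tariq starts after Jonas ends.
Noor starts before Marcus ends → Marcus and Noor overlap.
Tariq starts after Marcus ends.
Tariq starts before Noor ends → Noor and Tariq overlap.
Overlapping pairs: Jonas & Kenji, Jonas & Marcus, Jonas & Noor, Jonas & Sofia, Kenji & Sofia, Marcus & Noor, Noor & Tariq — 7 in total.

7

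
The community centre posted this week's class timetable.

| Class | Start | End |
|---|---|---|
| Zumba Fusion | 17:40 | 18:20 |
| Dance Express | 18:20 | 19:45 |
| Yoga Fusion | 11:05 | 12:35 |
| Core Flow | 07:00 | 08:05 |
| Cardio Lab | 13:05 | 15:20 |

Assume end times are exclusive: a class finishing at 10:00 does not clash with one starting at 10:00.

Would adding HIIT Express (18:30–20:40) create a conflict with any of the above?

Yes — it overlaps Dance Express

Core Flow: ends 08:05 at or before HIIT Express starts 18:30 → clear.
Yoga Fusion: ends 12:35 at or before HIIT Express starts 18:30 → clear.
Cardio Lab: ends 15:20 at or before HIIT Express starts 18:30 → clear.
Zumba Fusion: ends 18:20 at or before HIIT Express starts 18:30 → clear.
Dance Express: starts 18:20 before HIIT Express ends 20:40, and ends 19:45 after HIIT Express starts 18:30 → overlap.
HIIT Express overlaps Dance Express.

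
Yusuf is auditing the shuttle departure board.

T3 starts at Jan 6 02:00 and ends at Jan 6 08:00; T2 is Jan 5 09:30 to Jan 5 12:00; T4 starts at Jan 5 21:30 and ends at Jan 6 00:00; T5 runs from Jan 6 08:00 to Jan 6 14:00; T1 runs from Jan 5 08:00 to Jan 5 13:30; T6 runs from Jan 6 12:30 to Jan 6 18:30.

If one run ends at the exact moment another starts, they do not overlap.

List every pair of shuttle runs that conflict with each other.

Sorted by start: T1, T2, T4, T3, T5, T6.
T2 starts before T1 ends → T1 and T2 overlap.
T4 starts after T1 ends, so T1 has no further overlaps.
T4 starts after T2 ends, so T2 has no further overlaps.
T3 starts after T4 ends, so T4 has no further overlaps.
T5 starts exactly when T3 ends (back-to-back, no overlap), so T3 has no further overlaps.
T6 starts before T5 ends → T5 and T6 overlap.

T1 & T2, T5 & T6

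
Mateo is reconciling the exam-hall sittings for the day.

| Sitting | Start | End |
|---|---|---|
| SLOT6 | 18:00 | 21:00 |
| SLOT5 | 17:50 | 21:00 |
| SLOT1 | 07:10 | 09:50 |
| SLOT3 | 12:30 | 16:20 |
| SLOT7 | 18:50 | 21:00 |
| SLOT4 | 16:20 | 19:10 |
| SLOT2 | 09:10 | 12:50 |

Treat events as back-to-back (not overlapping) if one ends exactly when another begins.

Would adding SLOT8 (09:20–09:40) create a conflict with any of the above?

SLOT1: starts 07:10 before SLOT8 ends 09:40, and ends 09:50 after SLOT8 starts 09:20 → overlap.
SLOT2: starts 09:10 before SLOT8 ends 09:40, and ends 12:50 after SLOT8 starts 09:20 → overlap.
SLOT3: starts 12:30 at or after SLOT8 ends 09:40 → clear.
SLOT4: starts 16:20 at or after SLOT8 ends 09:40 → clear.
SLOT5: starts 17:50 at or after SLOT8 ends 09:40 → clear.
SLOT6: starts 18:00 at or after SLOT8 ends 09:40 → clear.
SLOT7: starts 18:50 at or after SLOT8 ends 09:40 → clear.
SLOT8 overlaps SLOT1, SLOT2.

Yes — it overlaps SLOT1, SLOT2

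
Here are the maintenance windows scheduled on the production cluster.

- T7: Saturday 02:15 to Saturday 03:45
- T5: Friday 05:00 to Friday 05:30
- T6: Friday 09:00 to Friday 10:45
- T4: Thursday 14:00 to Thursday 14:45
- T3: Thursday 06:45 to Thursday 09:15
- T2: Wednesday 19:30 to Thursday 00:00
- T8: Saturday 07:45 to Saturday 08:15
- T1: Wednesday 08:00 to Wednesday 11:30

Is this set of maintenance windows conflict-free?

Sorted by start: T1, T2, T3, T4, T5, T6, T7, T8.
T2 starts after T1 ends; T1 is clear from here.
T3 starts after T2 ends; T2 is clear from here.
T4 starts after T3 ends; T3 is clear from here.
T5 starts after T4 ends; T4 is clear from here.
T6 starts after T5 ends; T5 is clear from here.
T7 starts after T6 ends; T6 is clear from here.
T8 starts after T7 ends.
Every pair is clear; the schedule has no overlaps.

Yes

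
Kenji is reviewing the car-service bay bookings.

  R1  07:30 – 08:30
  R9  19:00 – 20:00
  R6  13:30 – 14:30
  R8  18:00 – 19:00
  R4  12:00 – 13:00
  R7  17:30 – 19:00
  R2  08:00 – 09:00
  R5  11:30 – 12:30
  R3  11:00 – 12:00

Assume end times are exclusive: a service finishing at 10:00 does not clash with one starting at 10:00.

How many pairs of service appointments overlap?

4

Sorted by start: R1, R2, R3, R5, R4, R6, R7, R8, R9.
R2 starts before R1 ends → R1 and R2 overlap.
R3 starts after R1 ends, so R1 has no further overlaps.
R3 starts after R2 ends, so R2 has no further overlaps.
R5 starts before R3 ends → R3 and R5 overlap.
R4 starts exactly when R3 ends (back-to-back, no overlap), so R3 has no further overlaps.
R4 starts before R5 ends → R5 and R4 overlap.
R6 starts after R5 ends, so R5 has no further overlaps.
R6 starts after R4 ends, so R4 has no further overlaps.
R7 starts after R6 ends, so R6 has no further overlaps.
R8 starts before R7 ends → R7 and R8 overlap.
R9 starts exactly when R7 ends (back-to-back, no overlap).
R9 starts exactly when R8 ends (back-to-back, no overlap).
Overlapping pairs: R1 & R2, R3 & R5, R4 & R5, R7 & R8 — 4 in total.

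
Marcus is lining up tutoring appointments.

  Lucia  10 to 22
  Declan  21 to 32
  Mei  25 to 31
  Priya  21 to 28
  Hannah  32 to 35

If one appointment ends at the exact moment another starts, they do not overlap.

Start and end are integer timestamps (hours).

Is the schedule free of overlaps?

Two intervals overlap when each starts before the other ends.
Sorted by start: Lucia, Declan, Priya, Mei, Hannah.
Declan starts before Lucia ends → Lucia and Declan overlap.
That's a conflict, so the schedule is not conflict-free.

No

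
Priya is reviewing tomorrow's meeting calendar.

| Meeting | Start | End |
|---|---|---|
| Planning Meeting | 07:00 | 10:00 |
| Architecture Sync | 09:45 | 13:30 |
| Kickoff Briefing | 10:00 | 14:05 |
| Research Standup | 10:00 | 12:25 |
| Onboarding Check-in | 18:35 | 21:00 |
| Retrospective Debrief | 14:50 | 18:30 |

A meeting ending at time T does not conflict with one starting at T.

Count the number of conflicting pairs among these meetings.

4

Sorted by start: Planning Meeting, Architecture Sync, Research Standup, Kickoff Briefing, Retrospective Debrief, Onboarding Check-in.
Architecture Sync starts before Planning Meeting ends → Planning Meeting and Architecture Sync overlap.
Research Standup starts exactly when Planning Meeting ends (back-to-back, no overlap), so nothing later overlaps Planning Meeting either.
Research Standup starts before Architecture Sync ends → Architecture Sync and Research Standup overlap.
Kickoff Briefing starts before Architecture Sync ends → Architecture Sync and Kickoff Briefing overlap.
Retrospective Debrief starts after Architecture Sync ends, so nothing later overlaps Architecture Sync either.
Kickoff Briefing starts before Research Standup ends → Research Standup and Kickoff Briefing overlap.
Retrospective Debrief starts after Research Standup ends, so nothing later overlaps Research Standup either.
Retrospective Debrief starts after Kickoff Briefing ends, so nothing later overlaps Kickoff Briefing either.
Onboarding Check-in starts after Retrospective Debrief ends.
Overlapping pairs: Architecture Sync & Kickoff Briefing, Architecture Sync & Planning Meeting, Architecture Sync & Research Standup, Kickoff Briefing & Research Standup — 4 in total.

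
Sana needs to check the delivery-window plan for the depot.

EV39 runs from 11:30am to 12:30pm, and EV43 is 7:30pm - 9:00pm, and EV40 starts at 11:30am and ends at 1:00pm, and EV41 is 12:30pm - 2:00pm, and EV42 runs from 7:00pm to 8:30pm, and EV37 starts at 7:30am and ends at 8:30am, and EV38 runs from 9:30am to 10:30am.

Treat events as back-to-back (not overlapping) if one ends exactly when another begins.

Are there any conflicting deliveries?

Sorted by start: EV37, EV38, EV39, EV40, EV41, EV42, EV43.
EV38 starts after EV37 ends; EV37 is clear from here.
EV39 starts after EV38 ends; EV38 is clear from here.
EV40 starts before EV39 ends → EV39 and EV40 overlap.
That's a conflict, so the schedule is not conflict-free.

Yes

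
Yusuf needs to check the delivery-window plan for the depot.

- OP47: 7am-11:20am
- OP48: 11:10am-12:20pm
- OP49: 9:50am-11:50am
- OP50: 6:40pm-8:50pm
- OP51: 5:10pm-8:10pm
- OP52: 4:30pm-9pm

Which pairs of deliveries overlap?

OP47 & OP48, OP47 & OP49, OP48 & OP49, OP50 & OP51, OP50 & OP52, OP51 & OP52

Two intervals overlap when each starts before the other ends.
Sorted by start: OP47, OP49, OP48, OP52, OP51, OP50.
OP49 starts before OP47 ends → OP47 and OP49 overlap.
OP48 starts before OP47 ends → OP47 and OP48 overlap.
OP52 starts after OP47 ends — done with OP47.
OP48 starts before OP49 ends → OP49 and OP48 overlap.
OP52 starts after OP49 ends — done with OP49.
OP52 starts after OP48 ends — done with OP48.
OP51 starts before OP52 ends → OP52 and OP51 overlap.
OP50 starts before OP52 ends → OP52 and OP50 overlap.
OP50 starts before OP51 ends → OP51 and OP50 overlap.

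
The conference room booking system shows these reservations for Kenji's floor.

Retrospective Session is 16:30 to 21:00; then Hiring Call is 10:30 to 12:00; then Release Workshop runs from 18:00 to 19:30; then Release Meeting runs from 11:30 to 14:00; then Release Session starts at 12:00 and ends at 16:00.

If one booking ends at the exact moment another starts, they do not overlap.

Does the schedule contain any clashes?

Sorted by start: Hiring Call, Release Meeting, Release Session, Retrospective Session, Release Workshop.
Release Meeting starts before Hiring Call ends → Hiring Call and Release Meeting overlap.
That's a conflict, so the schedule is not conflict-free.

Yes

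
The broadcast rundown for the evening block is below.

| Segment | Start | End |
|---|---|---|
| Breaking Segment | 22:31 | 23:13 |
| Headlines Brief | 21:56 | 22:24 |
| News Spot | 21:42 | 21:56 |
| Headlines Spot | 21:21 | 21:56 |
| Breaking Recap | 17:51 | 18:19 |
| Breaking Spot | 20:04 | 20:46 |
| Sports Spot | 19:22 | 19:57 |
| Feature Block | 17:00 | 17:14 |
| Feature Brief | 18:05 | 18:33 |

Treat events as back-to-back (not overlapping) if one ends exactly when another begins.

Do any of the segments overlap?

Yes

Sorted by start: Feature Block, Breaking Recap, Feature Brief, Sports Spot, Breaking Spot, Headlines Spot, News Spot, Headlines Brief, Breaking Segment.
Breaking Recap starts after Feature Block ends; Feature Block is clear from here.
Feature Brief starts before Breaking Recap ends → Breaking Recap and Feature Brief overlap.
That's a conflict, so the schedule is not conflict-free.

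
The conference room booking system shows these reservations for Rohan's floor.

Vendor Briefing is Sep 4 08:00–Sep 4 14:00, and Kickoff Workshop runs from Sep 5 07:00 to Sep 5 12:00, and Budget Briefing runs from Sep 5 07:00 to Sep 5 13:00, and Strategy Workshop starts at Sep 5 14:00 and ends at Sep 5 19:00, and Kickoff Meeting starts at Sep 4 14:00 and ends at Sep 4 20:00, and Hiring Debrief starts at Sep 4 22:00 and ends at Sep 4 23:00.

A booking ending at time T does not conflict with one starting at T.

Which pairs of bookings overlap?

Budget Briefing & Kickoff Workshop

Sorted by start: Vendor Briefing, Kickoff Meeting, Hiring Debrief, Budget Briefing, Kickoff Workshop, Strategy Workshop.
Kickoff Meeting starts exactly when Vendor Briefing ends (back-to-back, no overlap), so nothing later overlaps Vendor Briefing either.
Hiring Debrief starts after Kickoff Meeting ends, so nothing later overlaps Kickoff Meeting either.
Budget Briefing starts after Hiring Debrief ends, so nothing later overlaps Hiring Debrief either.
Kickoff Workshop starts before Budget Briefing ends → Budget Briefing and Kickoff Workshop overlap.
Strategy Workshop starts after Budget Briefing ends.
Strategy Workshop starts after Kickoff Workshop ends.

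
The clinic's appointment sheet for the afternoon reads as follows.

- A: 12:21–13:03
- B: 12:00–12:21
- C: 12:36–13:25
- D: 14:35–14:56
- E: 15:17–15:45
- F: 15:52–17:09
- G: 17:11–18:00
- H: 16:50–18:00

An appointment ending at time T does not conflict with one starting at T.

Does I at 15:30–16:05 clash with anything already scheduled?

B: ends 12:21 at or before I starts 15:30 → clear.
A: ends 13:03 at or before I starts 15:30 → clear.
C: ends 13:25 at or before I starts 15:30 → clear.
D: ends 14:56 at or before I starts 15:30 → clear.
E: starts 15:17 before I ends 16:05, and ends 15:45 after I starts 15:30 → overlap.
F: starts 15:52 before I ends 16:05, and ends 17:09 after I starts 15:30 → overlap.
H: starts 16:50 at or after I ends 16:05 → clear.
G: starts 17:11 at or after I ends 16:05 → clear.
I overlaps E, F.

Yes — it overlaps E, F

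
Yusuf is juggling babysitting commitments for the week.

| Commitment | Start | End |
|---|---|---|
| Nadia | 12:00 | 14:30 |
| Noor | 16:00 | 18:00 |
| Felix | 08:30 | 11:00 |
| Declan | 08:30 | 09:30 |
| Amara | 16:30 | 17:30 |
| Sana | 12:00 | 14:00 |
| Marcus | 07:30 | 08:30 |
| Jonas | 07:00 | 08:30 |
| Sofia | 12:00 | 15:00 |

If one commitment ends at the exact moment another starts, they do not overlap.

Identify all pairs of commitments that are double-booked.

Check each pair: they overlap iff neither finishes before the other starts.
Sorted by start: Jonas, Marcus, Felix, Declan, Sana, Sofia, Nadia, Noor, Amara.
Marcus starts before Jonas ends → Jonas and Marcus overlap.
Felix starts exactly when Jonas ends (back-to-back, no overlap), so nothing later overlaps Jonas either.
Felix starts exactly when Marcus ends (back-to-back, no overlap), so nothing later overlaps Marcus either.
Declan starts before Felix ends → Felix and Declan overlap.
Sana starts after Felix ends, so nothing later overlaps Felix either.
Sana starts after Declan ends, so nothing later overlaps Declan either.
Sofia starts before Sana ends → Sana and Sofia overlap.
Nadia starts before Sana ends → Sana and Nadia overlap.
Noor starts after Sana ends, so nothing later overlaps Sana either.
Nadia starts before Sofia ends → Sofia and Nadia overlap.
Noor starts after Sofia ends, so nothing later overlaps Sofia either.
Noor starts after Nadia ends, so nothing later overlaps Nadia either.
Amara starts before Noor ends → Noor and Amara overlap.

Amara & Noor, Declan & Felix, Jonas & Marcus, Nadia & Sana, Nadia & Sofia, Sana & Sofia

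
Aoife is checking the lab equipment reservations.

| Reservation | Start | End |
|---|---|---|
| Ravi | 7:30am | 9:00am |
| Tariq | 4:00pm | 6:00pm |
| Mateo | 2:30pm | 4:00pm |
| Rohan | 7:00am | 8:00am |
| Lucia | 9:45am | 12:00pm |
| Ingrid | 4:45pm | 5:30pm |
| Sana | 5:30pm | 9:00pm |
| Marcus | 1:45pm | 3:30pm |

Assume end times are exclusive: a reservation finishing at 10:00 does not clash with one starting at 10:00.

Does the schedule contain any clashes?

Yes

Sorted by start: Rohan, Ravi, Lucia, Marcus, Mateo, Tariq, Ingrid, Sana.
Ravi starts before Rohan ends → Rohan and Ravi overlap.
That's a conflict, so the schedule is not conflict-free.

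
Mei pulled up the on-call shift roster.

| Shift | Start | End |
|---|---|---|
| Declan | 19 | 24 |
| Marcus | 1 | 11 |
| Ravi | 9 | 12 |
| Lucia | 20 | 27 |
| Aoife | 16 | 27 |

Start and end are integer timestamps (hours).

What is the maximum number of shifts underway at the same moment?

Sort all start/end points and keep a running count:
1 start Marcus → 1
9 start Ravi → 2
11 end Marcus → 1
12 end Ravi → 0
16 start Aoife → 1
19 start Declan → 2
20 start Lucia → 3
24 end Declan → 2
27 end Aoife → 1
27 end Lucia → 0
Peak is 3, at 20 (Aoife, Declan, Lucia).

3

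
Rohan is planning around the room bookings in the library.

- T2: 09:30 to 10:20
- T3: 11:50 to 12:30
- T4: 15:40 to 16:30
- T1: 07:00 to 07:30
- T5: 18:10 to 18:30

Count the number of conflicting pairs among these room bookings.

Sorted by start: T1, T2, T3, T4, T5.
T2 starts after T1 ends, so T1 has no further overlaps.
T3 starts after T2 ends, so T2 has no further overlaps.
T4 starts after T3 ends, so T3 has no further overlaps.
T5 starts after T4 ends.
No pair overlaps.

0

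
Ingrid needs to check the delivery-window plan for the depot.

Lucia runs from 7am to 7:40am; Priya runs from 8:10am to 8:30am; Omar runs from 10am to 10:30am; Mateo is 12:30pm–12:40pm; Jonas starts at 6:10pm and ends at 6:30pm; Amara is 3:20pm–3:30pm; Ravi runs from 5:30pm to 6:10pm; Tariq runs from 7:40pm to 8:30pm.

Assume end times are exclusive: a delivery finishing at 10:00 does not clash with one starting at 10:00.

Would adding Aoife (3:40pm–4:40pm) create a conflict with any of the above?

No — it doesn't clash with anything

Lucia: ends 7:40am at or before Aoife starts 3:40pm → clear.
Priya: ends 8:30am at or before Aoife starts 3:40pm → clear.
Omar: ends 10:30am at or before Aoife starts 3:40pm → clear.
Mateo: ends 12:40pm at or before Aoife starts 3:40pm → clear.
Amara: ends 3:30pm at or before Aoife starts 3:40pm → clear.
Ravi: starts 5:30pm at or after Aoife ends 4:40pm → clear.
Jonas: starts 6:10pm at or after Aoife ends 4:40pm → clear.
Tariq: starts 7:40pm at or after Aoife ends 4:40pm → clear.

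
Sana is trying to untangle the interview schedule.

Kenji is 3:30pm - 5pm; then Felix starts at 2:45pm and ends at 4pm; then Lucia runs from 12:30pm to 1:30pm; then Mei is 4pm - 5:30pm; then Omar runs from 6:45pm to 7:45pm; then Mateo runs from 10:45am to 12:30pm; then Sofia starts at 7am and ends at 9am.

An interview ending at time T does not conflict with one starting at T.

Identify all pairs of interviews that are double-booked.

Check each pair: they overlap iff neither finishes before the other starts.
Sorted by start: Sofia, Mateo, Lucia, Felix, Kenji, Mei, Omar.
Mateo starts after Sofia ends; Sofia is clear from here.
Lucia starts exactly when Mateo ends (back-to-back, no overlap); Mateo is clear from here.
Felix starts after Lucia ends; Lucia is clear from here.
Kenji starts before Felix ends → Felix and Kenji overlap.
Mei starts exactly when Felix ends (back-to-back, no overlap); Felix is clear from here.
Mei starts before Kenji ends → Kenji and Mei overlap.
Omar starts after Kenji ends.
Omar starts after Mei ends.

Felix & Kenji, Kenji & Mei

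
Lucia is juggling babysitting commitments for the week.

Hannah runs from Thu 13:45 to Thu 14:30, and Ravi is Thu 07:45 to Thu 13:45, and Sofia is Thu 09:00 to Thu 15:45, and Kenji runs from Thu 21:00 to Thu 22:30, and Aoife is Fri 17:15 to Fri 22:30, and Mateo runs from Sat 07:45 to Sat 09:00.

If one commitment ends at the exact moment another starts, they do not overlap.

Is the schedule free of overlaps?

No

Sorted by start: Ravi, Sofia, Hannah, Kenji, Aoife, Mateo.
Sofia starts before Ravi ends → Ravi and Sofia overlap.
That's a conflict, so the schedule is not conflict-free.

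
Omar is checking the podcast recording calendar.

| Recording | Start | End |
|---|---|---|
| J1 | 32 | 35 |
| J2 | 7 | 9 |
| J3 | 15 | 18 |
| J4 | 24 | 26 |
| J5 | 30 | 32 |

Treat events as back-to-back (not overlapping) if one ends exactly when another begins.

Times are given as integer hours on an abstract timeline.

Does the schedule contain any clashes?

Two intervals overlap when each starts before the other ends.
Sorted by start: J2, J3, J4, J5, J1.
J3 starts after J2 ends; J2 is clear from here.
J4 starts after J3 ends; J3 is clear from here.
J5 starts after J4 ends; J4 is clear from here.
J1 starts exactly when J5 ends (back-to-back, no overlap).
Every pair is clear; the schedule has no overlaps.

No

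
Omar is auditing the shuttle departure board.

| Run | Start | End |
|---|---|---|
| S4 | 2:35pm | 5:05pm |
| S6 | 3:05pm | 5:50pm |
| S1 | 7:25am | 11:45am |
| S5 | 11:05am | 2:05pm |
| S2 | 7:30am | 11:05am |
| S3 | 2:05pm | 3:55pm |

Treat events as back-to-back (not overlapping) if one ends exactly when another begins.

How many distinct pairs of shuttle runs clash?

5

Check each pair: they overlap iff neither finishes before the other starts.
Sorted by start: S1, S2, S5, S3, S4, S6.
S2 starts before S1 ends → S1 and S2 overlap.
S5 starts before S1 ends → S1 and S5 overlap.
S3 starts after S1 ends, so nothing later overlaps S1 either.
S5 starts exactly when S2 ends (back-to-back, no overlap), so nothing later overlaps S2 either.
S3 starts exactly when S5 ends (back-to-back, no overlap), so nothing later overlaps S5 either.
S4 starts before S3 ends → S3 and S4 overlap.
S6 starts before S3 ends → S3 and S6 overlap.
S6 starts before S4 ends → S4 and S6 overlap.
Overlapping pairs: S1 & S2, S1 & S5, S3 & S4, S3 & S6, S4 & S6 — 5 in total.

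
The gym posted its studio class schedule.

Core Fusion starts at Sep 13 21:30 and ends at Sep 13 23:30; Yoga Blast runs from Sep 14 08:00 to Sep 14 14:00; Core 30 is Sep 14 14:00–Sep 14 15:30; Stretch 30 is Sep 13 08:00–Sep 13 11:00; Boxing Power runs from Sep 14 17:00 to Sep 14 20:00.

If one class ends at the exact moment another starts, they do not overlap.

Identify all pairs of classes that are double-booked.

Check each pair: they overlap iff neither finishes before the other starts.
Sorted by start: Stretch 30, Core Fusion, Yoga Blast, Core 30, Boxing Power.
Core Fusion starts after Stretch 30 ends — done with Stretch 30.
Yoga Blast starts after Core Fusion ends — done with Core Fusion.
Core 30 starts exactly when Yoga Blast ends (back-to-back, no overlap) — done with Yoga Blast.
Boxing Power starts after Core 30 ends.

no overlapping pairs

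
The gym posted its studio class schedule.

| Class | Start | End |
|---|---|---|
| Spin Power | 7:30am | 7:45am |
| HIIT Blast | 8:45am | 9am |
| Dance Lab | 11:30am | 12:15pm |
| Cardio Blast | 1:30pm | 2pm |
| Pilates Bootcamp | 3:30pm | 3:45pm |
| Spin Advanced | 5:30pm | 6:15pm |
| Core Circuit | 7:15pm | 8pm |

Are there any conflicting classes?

Check each pair: they overlap iff neither finishes before the other starts.
Sorted by start: Spin Power, HIIT Blast, Dance Lab, Cardio Blast, Pilates Bootcamp, Spin Advanced, Core Circuit.
HIIT Blast starts after Spin Power ends, so Spin Power has no further overlaps.
Dance Lab starts after HIIT Blast ends, so HIIT Blast has no further overlaps.
Cardio Blast starts after Dance Lab ends, so Dance Lab has no further overlaps.
Pilates Bootcamp starts after Cardio Blast ends, so Cardio Blast has no further overlaps.
Spin Advanced starts after Pilates Bootcamp ends, so Pilates Bootcamp has no further overlaps.
Core Circuit starts after Spin Advanced ends.
Every pair is clear; the schedule has no overlaps.

No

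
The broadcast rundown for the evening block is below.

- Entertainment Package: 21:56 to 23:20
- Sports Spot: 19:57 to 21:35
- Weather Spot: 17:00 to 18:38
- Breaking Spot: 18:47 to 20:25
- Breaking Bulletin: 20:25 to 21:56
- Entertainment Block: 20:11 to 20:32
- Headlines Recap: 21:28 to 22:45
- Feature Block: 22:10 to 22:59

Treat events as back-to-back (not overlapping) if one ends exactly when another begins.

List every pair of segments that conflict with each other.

Sorted by start: Weather Spot, Breaking Spot, Sports Spot, Entertainment Block, Breaking Bulletin, Headlines Recap, Entertainment Package, Feature Block.
Breaking Spot starts after Weather Spot ends, so nothing later overlaps Weather Spot either.
Sports Spot starts before Breaking Spot ends → Breaking Spot and Sports Spot overlap.
Entertainment Block starts before Breaking Spot ends → Breaking Spot and Entertainment Block overlap.
Breaking Bulletin starts exactly when Breaking Spot ends (back-to-back, no overlap), so nothing later overlaps Breaking Spot either.
Entertainment Block starts before Sports Spot ends → Sports Spot and Entertainment Block overlap.
Breaking Bulletin starts before Sports Spot ends → Sports Spot and Breaking Bulletin overlap.
Headlines Recap starts before Sports Spot ends → Sports Spot and Headlines Recap overlap.
Entertainment Package starts after Sports Spot ends, so nothing later overlaps Sports Spot either.
Breaking Bulletin starts before Entertainment Block ends → Entertainment Block and Breaking Bulletin overlap.
Headlines Recap starts after Entertainment Block ends, so nothing later overlaps Entertainment Block either.
Headlines Recap starts before Breaking Bulletin ends → Breaking Bulletin and Headlines Recap overlap.
Entertainment Package starts exactly when Breaking Bulletin ends (back-to-back, no overlap), so nothing later overlaps Breaking Bulletin either.
Entertainment Package starts before Headlines Recap ends → Headlines Recap and Entertainment Package overlap.
Feature Block starts before Headlines Recap ends → Headlines Recap and Feature Block overlap.
Feature Block starts before Entertainment Package ends → Entertainment Package and Feature Block overlap.

Breaking Bulletin & Entertainment Block, Breaking Bulletin & Headlines Recap, Breaking Bulletin & Sports Spot, Breaking Spot & Entertainment Block, Breaking Spot & Sports Spot, Entertainment Block & Sports Spot, Entertainment Package & Feature Block, Entertainment Package & Headlines Recap, Feature Block & Headlines Recap, Headlines Recap & Sports Spot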